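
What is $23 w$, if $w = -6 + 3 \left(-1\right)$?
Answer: $-207$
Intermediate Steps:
$w = -9$ ($w = -6 - 3 = -9$)
$23 w = 23 \left(-9\right) = -207$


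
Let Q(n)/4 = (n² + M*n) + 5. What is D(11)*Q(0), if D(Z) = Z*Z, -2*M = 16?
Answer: 2420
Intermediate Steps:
M = -8 (M = -½*16 = -8)
Q(n) = 20 - 32*n + 4*n² (Q(n) = 4*((n² - 8*n) + 5) = 4*(5 + n² - 8*n) = 20 - 32*n + 4*n²)
D(Z) = Z²
D(11)*Q(0) = 11²*(20 - 32*0 + 4*0²) = 121*(20 + 0 + 4*0) = 121*(20 + 0 + 0) = 121*20 = 2420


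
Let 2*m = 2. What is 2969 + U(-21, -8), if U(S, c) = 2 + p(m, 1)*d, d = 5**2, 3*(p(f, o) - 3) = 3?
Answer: 3071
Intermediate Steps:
m = 1 (m = (1/2)*2 = 1)
p(f, o) = 4 (p(f, o) = 3 + (1/3)*3 = 3 + 1 = 4)
d = 25
U(S, c) = 102 (U(S, c) = 2 + 4*25 = 2 + 100 = 102)
2969 + U(-21, -8) = 2969 + 102 = 3071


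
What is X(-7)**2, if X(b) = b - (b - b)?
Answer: 49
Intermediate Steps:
X(b) = b (X(b) = b - 1*0 = b + 0 = b)
X(-7)**2 = (-7)**2 = 49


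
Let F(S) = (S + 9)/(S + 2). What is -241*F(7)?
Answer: -3856/9 ≈ -428.44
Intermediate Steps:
F(S) = (9 + S)/(2 + S)
-241*F(7) = -241*(9 + 7)/(2 + 7) = -241*16/9 = -3856/9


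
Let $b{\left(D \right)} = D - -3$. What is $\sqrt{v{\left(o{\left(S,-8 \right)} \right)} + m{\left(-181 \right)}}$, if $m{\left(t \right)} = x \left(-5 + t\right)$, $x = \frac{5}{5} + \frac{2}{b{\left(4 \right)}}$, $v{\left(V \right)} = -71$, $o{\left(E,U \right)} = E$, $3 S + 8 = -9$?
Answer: $\frac{i \sqrt{15197}}{7} \approx 17.611 i$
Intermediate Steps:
$S = - \frac{17}{3}$ ($S = - \frac{8}{3} + \frac{1}{3} \left(-9\right) = - \frac{8}{3} - 3 = - \frac{17}{3} \approx -5.6667$)
$b{\left(D \right)} = 3 + D$ ($b{\left(D \right)} = D + 3 = 3 + D$)
$x = \frac{9}{7}$ ($x = \frac{5}{5} + \frac{2}{3 + 4} = 5 \cdot \frac{1}{5} + \frac{2}{7} = 1 + 2 \cdot \frac{1}{7} = 1 + \frac{2}{7} = \frac{9}{7} \approx 1.2857$)
$m{\left(t \right)} = - \frac{45}{7} + \frac{9 t}{7}$ ($m{\left(t \right)} = \frac{9 \left(-5 + t\right)}{7} = - \frac{45}{7} + \frac{9 t}{7}$)
$\sqrt{v{\left(o{\left(S,-8 \right)} \right)} + m{\left(-181 \right)}} = \sqrt{-71 + \left(- \frac{45}{7} + \frac{9}{7} \left(-181\right)\right)} = \sqrt{-71 - \frac{1674}{7}} = \sqrt{- \frac{2171}{7}} = \frac{i \sqrt{15197}}{7}$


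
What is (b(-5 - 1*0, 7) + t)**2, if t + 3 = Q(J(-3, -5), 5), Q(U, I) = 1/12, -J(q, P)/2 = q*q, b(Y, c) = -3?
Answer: 5041/144 ≈ 35.007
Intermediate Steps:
J(q, P) = -2*q**2 (J(q, P) = -2*q*q = -2*q**2)
Q(U, I) = 1/12
t = -35/12 (t = -3 + 1/12 = -35/12 ≈ -2.9167)
(b(-5 - 1*0, 7) + t)**2 = (-3 - 35/12)**2 = (-71/12)**2 = 5041/144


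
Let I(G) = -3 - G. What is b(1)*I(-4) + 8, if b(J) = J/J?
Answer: 9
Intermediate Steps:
b(J) = 1
b(1)*I(-4) + 8 = 1*(-3 - 1*(-4)) + 8 = 1*(-3 + 4) + 8 = 1*1 + 8 = 1 + 8 = 9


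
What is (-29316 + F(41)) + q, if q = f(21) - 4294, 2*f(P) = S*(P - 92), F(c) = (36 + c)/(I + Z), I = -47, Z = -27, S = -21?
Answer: -1216025/37 ≈ -32866.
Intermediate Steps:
F(c) = -18/37 - c/74 (F(c) = (36 + c)/(-47 - 27) = (36 + c)/(-74) = (36 + c)*(-1/74) = -18/37 - c/74)
f(P) = 966 - 21*P/2 (f(P) = (-21*(P - 92))/2 = (-21*(-92 + P))/2 = (1932 - 21*P)/2 = 966 - 21*P/2)
q = -7097/2 (q = (966 - 21/2*21) - 4294 = (966 - 441/2) - 4294 = 1491/2 - 4294 = -7097/2 ≈ -3548.5)
(-29316 + F(41)) + q = (-29316 + (-18/37 - 1/74*41)) - 7097/2 = (-29316 + (-18/37 - 41/74)) - 7097/2 = (-29316 - 77/74) - 7097/2 = -2169461/74 - 7097/2 = -1216025/37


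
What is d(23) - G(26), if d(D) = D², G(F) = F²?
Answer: -147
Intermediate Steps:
d(23) - G(26) = 23² - 1*26² = 529 - 1*676 = 529 - 676 = -147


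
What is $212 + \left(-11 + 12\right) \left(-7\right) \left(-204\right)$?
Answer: $1640$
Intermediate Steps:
$212 + \left(-11 + 12\right) \left(-7\right) \left(-204\right) = 212 + 1 \left(-7\right) \left(-204\right) = 212 - -1428 = 212 + 1428 = 1640$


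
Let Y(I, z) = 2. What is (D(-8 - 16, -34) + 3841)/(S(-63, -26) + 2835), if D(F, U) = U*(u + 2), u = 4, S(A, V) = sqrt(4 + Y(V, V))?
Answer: 3436965/2679073 - 3637*sqrt(6)/8037219 ≈ 1.2818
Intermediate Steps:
S(A, V) = sqrt(6) (S(A, V) = sqrt(4 + 2) = sqrt(6))
D(F, U) = 6*U (D(F, U) = U*(4 + 2) = U*6 = 6*U)
(D(-8 - 16, -34) + 3841)/(S(-63, -26) + 2835) = (6*(-34) + 3841)/(sqrt(6) + 2835) = (-204 + 3841)/(2835 + sqrt(6)) = 3637/(2835 + sqrt(6))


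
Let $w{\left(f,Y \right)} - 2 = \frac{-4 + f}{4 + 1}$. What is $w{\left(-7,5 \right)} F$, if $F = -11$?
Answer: $\frac{11}{5} \approx 2.2$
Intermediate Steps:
$w{\left(f,Y \right)} = \frac{6}{5} + \frac{f}{5}$ ($w{\left(f,Y \right)} = 2 + \frac{-4 + f}{4 + 1} = 2 + \frac{-4 + f}{5} = 2 + \left(-4 + f\right) \frac{1}{5} = 2 + \left(- \frac{4}{5} + \frac{f}{5}\right) = \frac{6}{5} + \frac{f}{5}$)
$w{\left(-7,5 \right)} F = \left(\frac{6}{5} + \frac{1}{5} \left(-7\right)\right) \left(-11\right) = \left(\frac{6}{5} - \frac{7}{5}\right) \left(-11\right) = \left(- \frac{1}{5}\right) \left(-11\right) = \frac{11}{5}$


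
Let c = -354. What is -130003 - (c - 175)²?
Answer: -409844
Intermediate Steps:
-130003 - (c - 175)² = -130003 - (-354 - 175)² = -130003 - 1*(-529)² = -130003 - 1*279841 = -130003 - 279841 = -409844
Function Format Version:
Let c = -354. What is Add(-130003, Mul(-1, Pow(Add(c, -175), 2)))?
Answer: -409844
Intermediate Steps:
Add(-130003, Mul(-1, Pow(Add(c, -175), 2))) = Add(-130003, Mul(-1, Pow(Add(-354, -175), 2))) = Add(-130003, Mul(-1, Pow(-529, 2))) = Add(-130003, Mul(-1, 279841)) = Add(-130003, -279841) = -409844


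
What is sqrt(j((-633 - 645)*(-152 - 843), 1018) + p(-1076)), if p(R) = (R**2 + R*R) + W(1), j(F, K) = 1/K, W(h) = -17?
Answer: sqrt(2399644494358)/1018 ≈ 1521.7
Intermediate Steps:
p(R) = -17 + 2*R**2 (p(R) = (R**2 + R*R) - 17 = (R**2 + R**2) - 17 = 2*R**2 - 17 = -17 + 2*R**2)
sqrt(j((-633 - 645)*(-152 - 843), 1018) + p(-1076)) = sqrt(1/1018 + (-17 + 2*(-1076)**2)) = sqrt(1/1018 + (-17 + 2*1157776)) = sqrt(1/1018 + (-17 + 2315552)) = sqrt(1/1018 + 2315535) = sqrt(2357214631/1018) = sqrt(2399644494358)/1018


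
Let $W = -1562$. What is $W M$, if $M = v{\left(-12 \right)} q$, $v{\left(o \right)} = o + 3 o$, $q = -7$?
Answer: $-524832$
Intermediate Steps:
$v{\left(o \right)} = 4 o$
$M = 336$ ($M = 4 \left(-12\right) \left(-7\right) = \left(-48\right) \left(-7\right) = 336$)
$W M = \left(-1562\right) 336 = -524832$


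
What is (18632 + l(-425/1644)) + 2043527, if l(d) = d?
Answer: 3390188971/1644 ≈ 2.0622e+6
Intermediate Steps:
(18632 + l(-425/1644)) + 2043527 = (18632 - 425/1644) + 2043527 = 30630583/1644 + 2043527 = 3390188971/1644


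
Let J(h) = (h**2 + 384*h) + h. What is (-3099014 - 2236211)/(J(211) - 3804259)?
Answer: 5335225/3678503 ≈ 1.4504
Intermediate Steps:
J(h) = h**2 + 385*h
(-3099014 - 2236211)/(J(211) - 3804259) = (-3099014 - 2236211)/(211*(385 + 211) - 3804259) = -5335225/(211*596 - 3804259) = -5335225/(125756 - 3804259) = -5335225/(-3678503) = -5335225*(-1/3678503) = 5335225/3678503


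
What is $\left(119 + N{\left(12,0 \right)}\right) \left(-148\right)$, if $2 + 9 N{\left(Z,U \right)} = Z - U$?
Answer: $- \frac{159988}{9} \approx -17776.0$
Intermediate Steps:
$N{\left(Z,U \right)} = - \frac{2}{9} - \frac{U}{9} + \frac{Z}{9}$ ($N{\left(Z,U \right)} = - \frac{2}{9} + \frac{Z - U}{9} = - \frac{2}{9} - \left(- \frac{Z}{9} + \frac{U}{9}\right) = - \frac{2}{9} - \frac{U}{9} + \frac{Z}{9}$)
$\left(119 + N{\left(12,0 \right)}\right) \left(-148\right) = \left(119 - - \frac{10}{9}\right) \left(-148\right) = \left(119 + \left(- \frac{2}{9} + 0 + \frac{4}{3}\right)\right) \left(-148\right) = \left(119 + \frac{10}{9}\right) \left(-148\right) = \frac{1081}{9} \left(-148\right) = - \frac{159988}{9}$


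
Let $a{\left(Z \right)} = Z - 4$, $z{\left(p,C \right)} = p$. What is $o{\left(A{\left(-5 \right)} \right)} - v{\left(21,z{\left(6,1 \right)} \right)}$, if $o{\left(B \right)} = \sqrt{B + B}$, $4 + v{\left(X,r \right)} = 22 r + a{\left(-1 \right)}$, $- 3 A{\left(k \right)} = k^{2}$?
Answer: $-123 + \frac{5 i \sqrt{6}}{3} \approx -123.0 + 4.0825 i$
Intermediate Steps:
$a{\left(Z \right)} = -4 + Z$ ($a{\left(Z \right)} = Z - 4 = -4 + Z$)
$A{\left(k \right)} = - \frac{k^{2}}{3}$
$v{\left(X,r \right)} = -9 + 22 r$ ($v{\left(X,r \right)} = -4 + \left(22 r - 5\right) = -4 + \left(-5 + 22 r\right) = -9 + 22 r$)
$o{\left(B \right)} = \sqrt{2} \sqrt{B}$ ($o{\left(B \right)} = \sqrt{2 B} = \sqrt{2} \sqrt{B}$)
$o{\left(A{\left(-5 \right)} \right)} - v{\left(21,z{\left(6,1 \right)} \right)} = \sqrt{2} \sqrt{- \frac{\left(-5\right)^{2}}{3}} - \left(-9 + 22 \cdot 6\right) = \sqrt{2} \sqrt{\left(- \frac{1}{3}\right) 25} - \left(-9 + 132\right) = \sqrt{2} \sqrt{- \frac{25}{3}} - 123 = \sqrt{2} \frac{5 i \sqrt{3}}{3} - 123 = \frac{5 i \sqrt{6}}{3} - 123 = -123 + \frac{5 i \sqrt{6}}{3}$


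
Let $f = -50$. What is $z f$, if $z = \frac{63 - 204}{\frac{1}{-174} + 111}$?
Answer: $\frac{1226700}{19313} \approx 63.517$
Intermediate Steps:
$z = - \frac{24534}{19313}$ ($z = - \frac{141}{- \frac{1}{174} + 111} = - \frac{141}{\frac{19313}{174}} = \left(-141\right) \frac{174}{19313} = - \frac{24534}{19313} \approx -1.2703$)
$z f = \left(- \frac{24534}{19313}\right) \left(-50\right) = \frac{1226700}{19313}$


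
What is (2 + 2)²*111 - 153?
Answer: 1623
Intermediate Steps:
(2 + 2)²*111 - 153 = 4²*111 - 153 = 16*111 - 153 = 1776 - 153 = 1623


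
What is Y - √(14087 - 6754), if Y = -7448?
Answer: -7448 - √7333 ≈ -7533.6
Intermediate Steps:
Y - √(14087 - 6754) = -7448 - √(14087 - 6754) = -7448 - √7333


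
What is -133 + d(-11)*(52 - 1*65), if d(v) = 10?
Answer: -263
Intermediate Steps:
-133 + d(-11)*(52 - 1*65) = -133 + 10*(52 - 1*65) = -133 + 10*(52 - 65) = -133 + 10*(-13) = -133 - 130 = -263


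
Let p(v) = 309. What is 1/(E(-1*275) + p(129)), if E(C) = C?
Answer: 1/34 ≈ 0.029412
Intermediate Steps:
1/(E(-1*275) + p(129)) = 1/(-1*275 + 309) = 1/(-275 + 309) = 1/34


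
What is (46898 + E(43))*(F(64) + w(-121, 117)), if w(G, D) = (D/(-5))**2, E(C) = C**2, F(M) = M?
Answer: 745292883/25 ≈ 2.9812e+7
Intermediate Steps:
w(G, D) = D**2/25 (w(G, D) = (D*(-1/5))**2 = (-D/5)**2 = D**2/25)
(46898 + E(43))*(F(64) + w(-121, 117)) = (46898 + 43**2)*(64 + (1/25)*117**2) = (46898 + 1849)*(64 + (1/25)*13689) = 48747*(64 + 13689/25) = 48747*(15289/25) = 745292883/25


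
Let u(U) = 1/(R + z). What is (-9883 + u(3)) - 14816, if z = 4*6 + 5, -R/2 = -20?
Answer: -1704230/69 ≈ -24699.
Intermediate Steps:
R = 40 (R = -2*(-20) = 40)
z = 29 (z = 24 + 5 = 29)
u(U) = 1/69 (u(U) = 1/(40 + 29) = 1/69)
(-9883 + u(3)) - 14816 = (-9883 + 1/69) - 14816 = -681926/69 - 14816 = -1704230/69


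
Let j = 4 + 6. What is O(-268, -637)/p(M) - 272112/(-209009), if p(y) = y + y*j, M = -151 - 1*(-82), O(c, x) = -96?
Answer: 75532624/52879277 ≈ 1.4284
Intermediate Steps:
j = 10
M = -69 (M = -151 + 82 = -69)
p(y) = 11*y (p(y) = y + y*10 = y + 10*y = 11*y)
O(-268, -637)/p(M) - 272112/(-209009) = -96/(11*(-69)) - 272112/(-209009) = -96/(-759) - 272112*(-1/209009) = -96*(-1/759) + 272112/209009 = 32/253 + 272112/209009 = 75532624/52879277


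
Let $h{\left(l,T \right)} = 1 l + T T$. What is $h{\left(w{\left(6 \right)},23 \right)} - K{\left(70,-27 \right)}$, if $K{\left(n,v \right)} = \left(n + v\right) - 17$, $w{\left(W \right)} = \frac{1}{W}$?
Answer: $\frac{3019}{6} \approx 503.17$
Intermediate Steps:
$h{\left(l,T \right)} = l + T^{2}$
$K{\left(n,v \right)} = -17 + n + v$
$h{\left(w{\left(6 \right)},23 \right)} - K{\left(70,-27 \right)} = \left(\frac{1}{6} + 23^{2}\right) - \left(-17 + 70 - 27\right) = \left(\frac{1}{6} + 529\right) - 26 = \frac{3175}{6} - 26 = \frac{3019}{6}$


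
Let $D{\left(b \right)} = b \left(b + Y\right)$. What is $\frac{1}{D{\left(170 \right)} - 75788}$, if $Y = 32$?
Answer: $- \frac{1}{41448} \approx -2.4127 \cdot 10^{-5}$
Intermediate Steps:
$D{\left(b \right)} = b \left(32 + b\right)$ ($D{\left(b \right)} = b \left(b + 32\right) = b \left(32 + b\right)$)
$\frac{1}{D{\left(170 \right)} - 75788} = \frac{1}{170 \left(32 + 170\right) - 75788} = \frac{1}{170 \cdot 202 - 75788} = \frac{1}{34340 - 75788} = \frac{1}{-41448} = - \frac{1}{41448}$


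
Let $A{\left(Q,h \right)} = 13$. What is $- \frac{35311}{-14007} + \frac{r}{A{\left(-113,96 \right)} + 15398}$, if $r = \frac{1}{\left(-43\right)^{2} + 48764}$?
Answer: $\frac{9180824022760}{3641805726867} \approx 2.521$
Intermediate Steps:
$r = \frac{1}{50613}$ ($r = \frac{1}{1849 + 48764} = \frac{1}{50613} \approx 1.9758 \cdot 10^{-5}$)
$- \frac{35311}{-14007} + \frac{r}{A{\left(-113,96 \right)} + 15398} = - \frac{35311}{-14007} + \frac{1}{50613 \left(13 + 15398\right)} = \left(-35311\right) \left(- \frac{1}{14007}\right) + \frac{1}{50613 \cdot 15411} = \frac{35311}{14007} + \frac{1}{50613} \cdot \frac{1}{15411} = \frac{35311}{14007} + \frac{1}{779996943} = \frac{9180824022760}{3641805726867}$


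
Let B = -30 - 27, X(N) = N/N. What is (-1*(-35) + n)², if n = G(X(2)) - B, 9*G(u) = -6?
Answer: 75076/9 ≈ 8341.8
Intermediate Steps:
X(N) = 1
G(u) = -⅔ (G(u) = (⅑)*(-6) = -⅔)
B = -57
n = 169/3 (n = -⅔ - 1*(-57) = -⅔ + 57 = 169/3 ≈ 56.333)
(-1*(-35) + n)² = (-1*(-35) + 169/3)² = (35 + 169/3)² = (274/3)² = 75076/9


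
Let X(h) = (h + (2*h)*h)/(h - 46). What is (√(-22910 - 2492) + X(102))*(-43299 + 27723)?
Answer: -40711770/7 - 15576*I*√25402 ≈ -5.816e+6 - 2.4825e+6*I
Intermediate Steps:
X(h) = (h + 2*h²)/(-46 + h)
(√(-22910 - 2492) + X(102))*(-43299 + 27723) = (√(-22910 - 2492) + 102*(1 + 2*102)/(-46 + 102))*(-43299 + 27723) = (√(-25402) + 102*(1 + 204)/56)*(-15576) = (I*√25402 + 102*(1/56)*205)*(-15576) = (I*√25402 + 10455/28)*(-15576) = (10455/28 + I*√25402)*(-15576) = -40711770/7 - 15576*I*√25402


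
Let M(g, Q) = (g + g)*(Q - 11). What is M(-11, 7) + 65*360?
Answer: 23488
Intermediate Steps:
M(g, Q) = 2*g*(-11 + Q) (M(g, Q) = (2*g)*(-11 + Q) = 2*g*(-11 + Q))
M(-11, 7) + 65*360 = 2*(-11)*(-11 + 7) + 65*360 = 2*(-11)*(-4) + 23400 = 88 + 23400 = 23488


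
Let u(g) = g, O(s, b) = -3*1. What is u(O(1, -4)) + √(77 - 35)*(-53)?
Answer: -3 - 53*√42 ≈ -346.48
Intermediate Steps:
O(s, b) = -3
u(O(1, -4)) + √(77 - 35)*(-53) = -3 + √(77 - 35)*(-53) = -3 + √42*(-53) = -3 - 53*√42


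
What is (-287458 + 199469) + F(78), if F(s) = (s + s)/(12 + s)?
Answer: -1319809/15 ≈ -87987.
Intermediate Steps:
F(s) = 2*s/(12 + s) (F(s) = (2*s)/(12 + s) = 2*s/(12 + s))
(-287458 + 199469) + F(78) = (-287458 + 199469) + 2*78/(12 + 78) = -87989 + 2*78/90 = -87989 + 2*78*(1/90) = -87989 + 26/15 = -1319809/15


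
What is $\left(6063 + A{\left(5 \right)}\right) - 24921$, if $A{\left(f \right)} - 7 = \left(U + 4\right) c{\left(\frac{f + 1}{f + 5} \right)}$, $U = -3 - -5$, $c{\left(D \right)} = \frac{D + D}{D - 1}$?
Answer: $-18869$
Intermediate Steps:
$c{\left(D \right)} = \frac{2 D}{-1 + D}$
$U = 2$ ($U = -3 + 5 = 2$)
$A{\left(f \right)} = 7 + \frac{12 \left(1 + f\right)}{\left(-1 + \frac{1 + f}{5 + f}\right) \left(5 + f\right)}$ ($A{\left(f \right)} = 7 + \left(2 + 4\right) \frac{2 \frac{f + 1}{f + 5}}{-1 + \frac{f + 1}{f + 5}} = 7 + 6 \frac{2 \frac{1 + f}{5 + f}}{-1 + \frac{1 + f}{5 + f}} = 7 + 6 \frac{2 \left(1 + f\right)}{\left(-1 + \frac{1 + f}{5 + f}\right) \left(5 + f\right)} = 7 + \frac{12 \left(1 + f\right)}{\left(-1 + \frac{1 + f}{5 + f}\right) \left(5 + f\right)}$)
$\left(6063 + A{\left(5 \right)}\right) - 24921 = \left(6063 + \left(4 - 15\right)\right) - 24921 = \left(6063 - 11\right) - 24921 = 6052 - 24921 = -18869$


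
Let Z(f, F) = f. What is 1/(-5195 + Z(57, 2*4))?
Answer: -1/5138 ≈ -0.00019463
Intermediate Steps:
1/(-5195 + Z(57, 2*4)) = 1/(-5195 + 57) = 1/(-5138) = -1/5138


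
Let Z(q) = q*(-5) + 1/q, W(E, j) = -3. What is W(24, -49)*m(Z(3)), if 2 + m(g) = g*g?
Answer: -1918/3 ≈ -639.33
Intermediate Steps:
Z(q) = 1/q - 5*q (Z(q) = -5*q + 1/q = 1/q - 5*q)
m(g) = -2 + g² (m(g) = -2 + g*g = -2 + g²)
W(24, -49)*m(Z(3)) = -3*(-2 + (1/3 - 5*3)²) = -3*(-2 + (⅓ - 15)²) = -3*(-2 + (-44/3)²) = -3*(-2 + 1936/9) = -3*1918/9 = -1918/3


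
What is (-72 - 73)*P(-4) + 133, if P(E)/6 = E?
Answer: 3613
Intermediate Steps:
P(E) = 6*E
(-72 - 73)*P(-4) + 133 = (-72 - 73)*(6*(-4)) + 133 = -145*(-24) + 133 = 3480 + 133 = 3613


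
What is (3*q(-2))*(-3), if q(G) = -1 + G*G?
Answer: -27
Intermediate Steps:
q(G) = -1 + G²
(3*q(-2))*(-3) = (3*(-1 + (-2)²))*(-3) = (3*(-1 + 4))*(-3) = (3*3)*(-3) = 9*(-3) = -27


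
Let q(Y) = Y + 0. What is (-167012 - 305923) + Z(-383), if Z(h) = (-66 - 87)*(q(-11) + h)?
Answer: -412653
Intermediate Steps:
q(Y) = Y
Z(h) = 1683 - 153*h (Z(h) = (-66 - 87)*(-11 + h) = -153*(-11 + h) = 1683 - 153*h)
(-167012 - 305923) + Z(-383) = (-167012 - 305923) + (1683 - 153*(-383)) = -472935 + (1683 + 58599) = -472935 + 60282 = -412653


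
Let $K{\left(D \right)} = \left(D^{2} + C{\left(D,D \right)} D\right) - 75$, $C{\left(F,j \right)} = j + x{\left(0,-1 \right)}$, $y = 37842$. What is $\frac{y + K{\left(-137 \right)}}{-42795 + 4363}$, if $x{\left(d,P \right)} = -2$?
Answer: $- \frac{75579}{38432} \approx -1.9666$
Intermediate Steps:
$C{\left(F,j \right)} = -2 + j$ ($C{\left(F,j \right)} = j - 2 = -2 + j$)
$K{\left(D \right)} = -75 + D^{2} + D \left(-2 + D\right)$ ($K{\left(D \right)} = \left(D^{2} + \left(-2 + D\right) D\right) - 75 = \left(D^{2} + D \left(-2 + D\right)\right) - 75 = -75 + D^{2} + D \left(-2 + D\right)$)
$\frac{y + K{\left(-137 \right)}}{-42795 + 4363} = \frac{37842 - \left(75 - 18769 + 137 \left(-2 - 137\right)\right)}{-42795 + 4363} = \frac{37842 - -37737}{-38432} = \left(37842 + \left(-75 + 18769 + 19043\right)\right) \left(- \frac{1}{38432}\right) = \left(37842 + 37737\right) \left(- \frac{1}{38432}\right) = 75579 \left(- \frac{1}{38432}\right) = - \frac{75579}{38432}$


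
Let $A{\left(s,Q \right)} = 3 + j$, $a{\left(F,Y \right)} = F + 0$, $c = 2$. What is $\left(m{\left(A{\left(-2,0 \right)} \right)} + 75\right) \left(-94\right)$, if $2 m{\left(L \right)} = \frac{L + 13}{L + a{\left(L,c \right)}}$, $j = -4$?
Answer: $-6768$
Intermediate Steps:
$a{\left(F,Y \right)} = F$
$A{\left(s,Q \right)} = -1$ ($A{\left(s,Q \right)} = 3 - 4 = -1$)
$m{\left(L \right)} = \frac{13 + L}{4 L}$ ($m{\left(L \right)} = \frac{\left(L + 13\right) \frac{1}{L + L}}{2} = \frac{\left(13 + L\right) \frac{1}{2 L}}{2} = \frac{\frac{1}{2} \frac{1}{L} \left(13 + L\right)}{2} = \frac{13 + L}{4 L}$)
$\left(m{\left(A{\left(-2,0 \right)} \right)} + 75\right) \left(-94\right) = \left(\frac{13 - 1}{4 \left(-1\right)} + 75\right) \left(-94\right) = \left(\frac{1}{4} \left(-1\right) 12 + 75\right) \left(-94\right) = \left(-3 + 75\right) \left(-94\right) = 72 \left(-94\right) = -6768$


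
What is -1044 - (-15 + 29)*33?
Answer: -1506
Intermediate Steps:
-1044 - (-15 + 29)*33 = -1044 - 14*33 = -1044 - 1*462 = -1044 - 462 = -1506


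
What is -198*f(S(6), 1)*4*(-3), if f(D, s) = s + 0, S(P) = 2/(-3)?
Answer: 2376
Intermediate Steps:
S(P) = -⅔ (S(P) = 2*(-⅓) = -⅔)
f(D, s) = s
-198*f(S(6), 1)*4*(-3) = -198*1*4*(-3) = -792*(-3) = -198*(-12) = 2376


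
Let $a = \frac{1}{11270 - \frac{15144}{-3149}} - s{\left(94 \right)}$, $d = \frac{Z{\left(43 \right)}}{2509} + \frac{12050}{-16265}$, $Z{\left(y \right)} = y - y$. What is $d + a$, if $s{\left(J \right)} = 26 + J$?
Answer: $- \frac{13945042732283}{115495728622} \approx -120.74$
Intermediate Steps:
$Z{\left(y \right)} = 0$
$d = - \frac{2410}{3253}$ ($d = \frac{0}{2509} + \frac{12050}{-16265} = 0 \cdot \frac{1}{2509} + 12050 \left(- \frac{1}{16265}\right) = 0 - \frac{2410}{3253} = - \frac{2410}{3253} \approx -0.74085$)
$a = - \frac{4260521731}{35504374}$ ($a = \frac{1}{11270 - \frac{15144}{-3149}} - \left(26 + 94\right) = \frac{1}{11270 - - \frac{15144}{3149}} - 120 = \frac{1}{11270 + \frac{15144}{3149}} - 120 = \frac{1}{\frac{35504374}{3149}} - 120 = \frac{3149}{35504374} - 120 = - \frac{4260521731}{35504374} \approx -120.0$)
$d + a = - \frac{2410}{3253} - \frac{4260521731}{35504374} = - \frac{13945042732283}{115495728622}$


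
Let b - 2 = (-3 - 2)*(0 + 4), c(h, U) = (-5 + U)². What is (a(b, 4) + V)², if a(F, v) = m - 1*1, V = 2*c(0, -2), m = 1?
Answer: 9604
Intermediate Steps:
b = -18 (b = 2 + (-3 - 2)*(0 + 4) = 2 - 5*4 = 2 - 20 = -18)
V = 98 (V = 2*(-5 - 2)² = 2*(-7)² = 2*49 = 98)
a(F, v) = 0 (a(F, v) = 1 - 1*1 = 1 - 1 = 0)
(a(b, 4) + V)² = (0 + 98)² = 98² = 9604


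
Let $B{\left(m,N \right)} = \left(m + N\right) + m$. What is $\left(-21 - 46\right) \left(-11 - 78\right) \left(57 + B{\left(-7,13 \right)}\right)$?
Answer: $333928$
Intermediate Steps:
$B{\left(m,N \right)} = N + 2 m$ ($B{\left(m,N \right)} = \left(N + m\right) + m = N + 2 m$)
$\left(-21 - 46\right) \left(-11 - 78\right) \left(57 + B{\left(-7,13 \right)}\right) = \left(-21 - 46\right) \left(-11 - 78\right) \left(57 + \left(13 + 2 \left(-7\right)\right)\right) = \left(-67\right) \left(-89\right) \left(57 + \left(13 - 14\right)\right) = 5963 \left(57 - 1\right) = 5963 \cdot 56 = 333928$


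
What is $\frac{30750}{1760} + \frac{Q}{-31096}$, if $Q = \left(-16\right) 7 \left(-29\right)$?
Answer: $\frac{11881069}{684112} \approx 17.367$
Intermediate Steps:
$Q = 3248$ ($Q = \left(-112\right) \left(-29\right) = 3248$)
$\frac{30750}{1760} + \frac{Q}{-31096} = \frac{30750}{1760} + \frac{3248}{-31096} = 30750 \cdot \frac{1}{1760} + 3248 \left(- \frac{1}{31096}\right) = \frac{3075}{176} - \frac{406}{3887} = \frac{11881069}{684112}$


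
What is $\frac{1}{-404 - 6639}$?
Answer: $- \frac{1}{7043} \approx -0.00014199$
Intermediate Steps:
$\frac{1}{-404 - 6639} = \frac{1}{-7043} = - \frac{1}{7043}$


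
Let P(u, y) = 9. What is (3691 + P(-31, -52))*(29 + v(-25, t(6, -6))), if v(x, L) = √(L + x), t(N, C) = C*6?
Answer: 107300 + 3700*I*√61 ≈ 1.073e+5 + 28898.0*I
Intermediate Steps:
t(N, C) = 6*C
(3691 + P(-31, -52))*(29 + v(-25, t(6, -6))) = (3691 + 9)*(29 + √(6*(-6) - 25)) = 3700*(29 + √(-36 - 25)) = 3700*(29 + √(-61)) = 3700*(29 + I*√61) = 107300 + 3700*I*√61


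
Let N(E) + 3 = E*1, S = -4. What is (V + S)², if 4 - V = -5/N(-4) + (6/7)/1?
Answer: 121/49 ≈ 2.4694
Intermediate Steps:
N(E) = -3 + E (N(E) = -3 + E*1 = -3 + E)
V = 17/7 (V = 4 - (-5/(-3 - 4) + (6/7)/1) = 4 - (-5/(-7) + (6*(⅐))*1) = 4 - (-5*(-⅐) + (6/7)*1) = 4 - (5/7 + 6/7) = 4 - 1*11/7 = 4 - 11/7 = 17/7 ≈ 2.4286)
(V + S)² = (17/7 - 4)² = (-11/7)² = 121/49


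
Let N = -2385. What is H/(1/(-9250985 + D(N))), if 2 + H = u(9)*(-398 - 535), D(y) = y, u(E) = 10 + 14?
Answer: 207219967780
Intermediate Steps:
u(E) = 24
H = -22394 (H = -2 + 24*(-398 - 535) = -2 + 24*(-933) = -2 - 22392 = -22394)
H/(1/(-9250985 + D(N))) = -22394/(1/(-9250985 - 2385)) = -22394/(1/(-9253370)) = -22394/(-1/9253370) = -22394*(-9253370) = 207219967780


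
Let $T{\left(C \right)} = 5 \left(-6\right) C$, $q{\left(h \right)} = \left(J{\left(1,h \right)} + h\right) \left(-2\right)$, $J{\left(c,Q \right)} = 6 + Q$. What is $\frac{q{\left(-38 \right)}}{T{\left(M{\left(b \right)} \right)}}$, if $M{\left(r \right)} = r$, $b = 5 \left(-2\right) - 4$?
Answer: $\frac{1}{3} \approx 0.33333$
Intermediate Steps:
$b = -14$ ($b = -10 - 4 = -14$)
$q{\left(h \right)} = -12 - 4 h$ ($q{\left(h \right)} = \left(\left(6 + h\right) + h\right) \left(-2\right) = \left(6 + 2 h\right) \left(-2\right) = -12 - 4 h$)
$T{\left(C \right)} = - 30 C$
$\frac{q{\left(-38 \right)}}{T{\left(M{\left(b \right)} \right)}} = \frac{-12 - -152}{\left(-30\right) \left(-14\right)} = \frac{-12 + 152}{420} = 140 \cdot \frac{1}{420} = \frac{1}{3}$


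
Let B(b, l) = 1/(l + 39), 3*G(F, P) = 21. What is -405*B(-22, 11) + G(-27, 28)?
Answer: -11/10 ≈ -1.1000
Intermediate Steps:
G(F, P) = 7 (G(F, P) = (1/3)*21 = 7)
B(b, l) = 1/(39 + l)
-405*B(-22, 11) + G(-27, 28) = -405/(39 + 11) + 7 = -405/50 + 7 = -405*1/50 + 7 = -81/10 + 7 = -11/10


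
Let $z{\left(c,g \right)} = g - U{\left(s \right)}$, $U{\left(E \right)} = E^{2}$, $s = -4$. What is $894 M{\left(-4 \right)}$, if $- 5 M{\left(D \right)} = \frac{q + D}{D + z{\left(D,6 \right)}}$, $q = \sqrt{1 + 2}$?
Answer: $- \frac{1788}{35} + \frac{447 \sqrt{3}}{35} \approx -28.965$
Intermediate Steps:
$z{\left(c,g \right)} = -16 + g$ ($z{\left(c,g \right)} = g - \left(-4\right)^{2} = g - 16 = -16 + g$)
$q = \sqrt{3} \approx 1.732$
$M{\left(D \right)} = - \frac{D + \sqrt{3}}{5 \left(-10 + D\right)}$ ($M{\left(D \right)} = - \frac{\left(\sqrt{3} + D\right) \frac{1}{D + \left(-16 + 6\right)}}{5} = - \frac{\left(D + \sqrt{3}\right) \frac{1}{D - 10}}{5} = - \frac{\left(D + \sqrt{3}\right) \frac{1}{-10 + D}}{5} = - \frac{\frac{1}{-10 + D} \left(D + \sqrt{3}\right)}{5} = - \frac{D + \sqrt{3}}{5 \left(-10 + D\right)}$)
$894 M{\left(-4 \right)} = 894 \frac{\left(-1\right) \left(-4\right) - \sqrt{3}}{5 \left(-10 - 4\right)} = 894 \frac{4 - \sqrt{3}}{5 \left(-14\right)} = 894 \cdot \frac{1}{5} \left(- \frac{1}{14}\right) \left(4 - \sqrt{3}\right) = 894 \left(- \frac{2}{35} + \frac{\sqrt{3}}{70}\right) = - \frac{1788}{35} + \frac{447 \sqrt{3}}{35}$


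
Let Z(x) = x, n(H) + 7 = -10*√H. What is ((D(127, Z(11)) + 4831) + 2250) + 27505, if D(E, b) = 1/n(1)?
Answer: 587961/17 ≈ 34586.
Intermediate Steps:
n(H) = -7 - 10*√H
D(E, b) = -1/17 (D(E, b) = 1/(-7 - 10*√1) = 1/(-7 - 10*1) = 1/(-7 - 10) = 1/(-17) = -1/17)
((D(127, Z(11)) + 4831) + 2250) + 27505 = ((-1/17 + 4831) + 2250) + 27505 = (82126/17 + 2250) + 27505 = 120376/17 + 27505 = 587961/17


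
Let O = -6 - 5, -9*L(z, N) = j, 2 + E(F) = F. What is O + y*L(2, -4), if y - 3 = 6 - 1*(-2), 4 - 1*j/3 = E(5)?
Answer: -44/3 ≈ -14.667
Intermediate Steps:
E(F) = -2 + F
j = 3 (j = 12 - 3*(-2 + 5) = 12 - 3*3 = 12 - 9 = 3)
L(z, N) = -⅓ (L(z, N) = -⅑*3 = -⅓)
y = 11 (y = 3 + (6 - 1*(-2)) = 3 + (6 + 2) = 3 + 8 = 11)
O = -11
O + y*L(2, -4) = -11 + 11*(-⅓) = -11 - 11/3 = -44/3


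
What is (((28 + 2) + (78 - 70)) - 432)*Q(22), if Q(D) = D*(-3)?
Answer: 26004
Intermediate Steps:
Q(D) = -3*D
(((28 + 2) + (78 - 70)) - 432)*Q(22) = (((28 + 2) + (78 - 70)) - 432)*(-3*22) = ((30 + 8) - 432)*(-66) = (38 - 432)*(-66) = -394*(-66) = 26004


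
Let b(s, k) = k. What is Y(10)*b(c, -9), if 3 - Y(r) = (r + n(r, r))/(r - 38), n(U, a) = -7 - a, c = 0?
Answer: -99/4 ≈ -24.750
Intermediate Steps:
Y(r) = 3 + 7/(-38 + r) (Y(r) = 3 - (r + (-7 - r))/(r - 38) = 3 - (-7)/(-38 + r) = 3 + 7/(-38 + r))
Y(10)*b(c, -9) = ((-107 + 3*10)/(-38 + 10))*(-9) = ((-107 + 30)/(-28))*(-9) = -1/28*(-77)*(-9) = (11/4)*(-9) = -99/4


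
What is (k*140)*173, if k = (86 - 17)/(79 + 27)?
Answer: 835590/53 ≈ 15766.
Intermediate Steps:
k = 69/106 ≈ 0.65094
(k*140)*173 = ((69/106)*140)*173 = (4830/53)*173 = 835590/53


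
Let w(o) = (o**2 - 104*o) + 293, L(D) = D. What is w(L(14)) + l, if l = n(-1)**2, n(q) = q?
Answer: -966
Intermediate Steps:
w(o) = 293 + o**2 - 104*o
l = 1 (l = (-1)**2 = 1)
w(L(14)) + l = (293 + 14**2 - 104*14) + 1 = (293 + 196 - 1456) + 1 = -967 + 1 = -966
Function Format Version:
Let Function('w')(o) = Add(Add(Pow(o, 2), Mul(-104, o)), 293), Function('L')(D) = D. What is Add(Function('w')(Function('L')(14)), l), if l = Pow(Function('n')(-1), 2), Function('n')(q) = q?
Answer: -966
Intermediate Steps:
Function('w')(o) = Add(293, Pow(o, 2), Mul(-104, o))
l = 1 (l = Pow(-1, 2) = 1)
Add(Function('w')(Function('L')(14)), l) = Add(Add(293, Pow(14, 2), Mul(-104, 14)), 1) = Add(Add(293, 196, -1456), 1) = Add(-967, 1) = -966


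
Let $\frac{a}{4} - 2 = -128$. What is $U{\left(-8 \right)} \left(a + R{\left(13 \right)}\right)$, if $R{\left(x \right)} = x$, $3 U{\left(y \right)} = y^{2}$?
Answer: $- \frac{31424}{3} \approx -10475.0$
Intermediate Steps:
$a = -504$ ($a = 8 + 4 \left(-128\right) = 8 - 512 = -504$)
$U{\left(y \right)} = \frac{y^{2}}{3}$
$U{\left(-8 \right)} \left(a + R{\left(13 \right)}\right) = \frac{\left(-8\right)^{2}}{3} \left(-504 + 13\right) = \frac{1}{3} \cdot 64 \left(-491\right) = \frac{64}{3} \left(-491\right) = - \frac{31424}{3}$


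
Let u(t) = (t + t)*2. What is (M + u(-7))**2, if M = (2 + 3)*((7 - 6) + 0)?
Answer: 529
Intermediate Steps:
u(t) = 4*t (u(t) = (2*t)*2 = 4*t)
M = 5 (M = 5*(1 + 0) = 5*1 = 5)
(M + u(-7))**2 = (5 + 4*(-7))**2 = (5 - 28)**2 = (-23)**2 = 529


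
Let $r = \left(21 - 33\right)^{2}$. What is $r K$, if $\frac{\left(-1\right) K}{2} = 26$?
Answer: $-7488$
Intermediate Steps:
$r = 144$ ($r = \left(21 - 33\right)^{2} = \left(-12\right)^{2} = 144$)
$K = -52$ ($K = \left(-2\right) 26 = -52$)
$r K = 144 \left(-52\right) = -7488$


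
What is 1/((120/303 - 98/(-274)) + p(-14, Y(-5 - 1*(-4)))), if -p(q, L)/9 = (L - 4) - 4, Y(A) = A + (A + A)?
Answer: 13837/1380292 ≈ 0.010025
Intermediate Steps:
Y(A) = 3*A (Y(A) = A + 2*A = 3*A)
p(q, L) = 72 - 9*L (p(q, L) = -9*((L - 4) - 4) = -9*((-4 + L) - 4) = -9*(-8 + L) = 72 - 9*L)
1/((120/303 - 98/(-274)) + p(-14, Y(-5 - 1*(-4)))) = 1/((120/303 - 98/(-274)) + (72 - 27*(-5 - 1*(-4)))) = 1/((120*(1/303) - 98*(-1/274)) + (72 - 27*(-5 + 4))) = 1/((40/101 + 49/137) + (72 - 27*(-1))) = 1/(10429/13837 + (72 - 9*(-3))) = 1/(10429/13837 + (72 + 27)) = 1/(10429/13837 + 99) = 1/(1380292/13837) = 13837/1380292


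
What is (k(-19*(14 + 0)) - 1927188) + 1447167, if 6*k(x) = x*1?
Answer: -1440196/3 ≈ -4.8007e+5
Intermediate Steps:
k(x) = x/6 (k(x) = (x*1)/6 = x/6)
(k(-19*(14 + 0)) - 1927188) + 1447167 = ((-19*(14 + 0))/6 - 1927188) + 1447167 = ((-19*14)/6 - 1927188) + 1447167 = ((⅙)*(-266) - 1927188) + 1447167 = (-133/3 - 1927188) + 1447167 = -5781697/3 + 1447167 = -1440196/3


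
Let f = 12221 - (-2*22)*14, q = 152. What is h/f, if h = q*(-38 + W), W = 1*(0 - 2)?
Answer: -6080/12837 ≈ -0.47363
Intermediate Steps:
W = -2 (W = 1*(-2) = -2)
f = 12837 (f = 12221 - (-44)*14 = 12221 - 1*(-616) = 12221 + 616 = 12837)
h = -6080 (h = 152*(-38 - 2) = 152*(-40) = -6080)
h/f = -6080/12837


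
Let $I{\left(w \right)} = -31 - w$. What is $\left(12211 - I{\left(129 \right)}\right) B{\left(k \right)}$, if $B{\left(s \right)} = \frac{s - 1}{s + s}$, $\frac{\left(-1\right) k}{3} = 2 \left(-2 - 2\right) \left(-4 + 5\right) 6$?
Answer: $\frac{1769053}{288} \approx 6142.5$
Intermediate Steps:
$k = 144$ ($k = - 3 \cdot 2 \left(-2 - 2\right) \left(-4 + 5\right) 6 = - 3 \cdot 2 \left(\left(-4\right) 1\right) 6 = - 3 \cdot 2 \left(-4\right) 6 = - 3 \left(\left(-8\right) 6\right) = \left(-3\right) \left(-48\right) = 144$)
$B{\left(s \right)} = \frac{-1 + s}{2 s}$
$\left(12211 - I{\left(129 \right)}\right) B{\left(k \right)} = \left(12211 - \left(-31 - 129\right)\right) \frac{-1 + 144}{2 \cdot 144} = \left(12211 - \left(-31 - 129\right)\right) \frac{1}{2} \cdot \frac{1}{144} \cdot 143 = \left(12211 - -160\right) \frac{143}{288} = \left(12211 + 160\right) \frac{143}{288} = 12371 \cdot \frac{143}{288} = \frac{1769053}{288}$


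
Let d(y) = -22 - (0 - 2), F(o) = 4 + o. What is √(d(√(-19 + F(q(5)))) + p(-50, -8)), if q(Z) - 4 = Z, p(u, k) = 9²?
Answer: √61 ≈ 7.8102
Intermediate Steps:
p(u, k) = 81
q(Z) = 4 + Z
d(y) = -20 (d(y) = -22 - 1*(-2) = -22 + 2 = -20)
√(d(√(-19 + F(q(5)))) + p(-50, -8)) = √(-20 + 81) = √61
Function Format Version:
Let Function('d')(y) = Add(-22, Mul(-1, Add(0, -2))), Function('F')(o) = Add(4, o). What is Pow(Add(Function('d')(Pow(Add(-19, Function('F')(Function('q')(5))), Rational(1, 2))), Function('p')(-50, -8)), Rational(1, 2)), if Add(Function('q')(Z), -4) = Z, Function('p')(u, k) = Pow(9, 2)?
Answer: Pow(61, Rational(1, 2)) ≈ 7.8102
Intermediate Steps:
Function('p')(u, k) = 81
Function('q')(Z) = Add(4, Z)
Function('d')(y) = -20 (Function('d')(y) = Add(-22, Mul(-1, -2)) = Add(-22, 2) = -20)
Pow(Add(Function('d')(Pow(Add(-19, Function('F')(Function('q')(5))), Rational(1, 2))), Function('p')(-50, -8)), Rational(1, 2)) = Pow(Add(-20, 81), Rational(1, 2)) = Pow(61, Rational(1, 2))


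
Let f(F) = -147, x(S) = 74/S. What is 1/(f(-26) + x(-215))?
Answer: -215/31679 ≈ -0.0067868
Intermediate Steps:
1/(f(-26) + x(-215)) = 1/(-147 + 74/(-215)) = 1/(-147 + 74*(-1/215)) = 1/(-147 - 74/215) = 1/(-31679/215) = -215/31679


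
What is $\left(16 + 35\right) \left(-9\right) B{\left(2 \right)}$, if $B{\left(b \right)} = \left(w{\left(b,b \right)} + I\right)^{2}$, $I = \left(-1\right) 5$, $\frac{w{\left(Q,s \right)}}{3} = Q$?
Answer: $-459$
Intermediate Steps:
$w{\left(Q,s \right)} = 3 Q$
$I = -5$
$B{\left(b \right)} = \left(-5 + 3 b\right)^{2}$ ($B{\left(b \right)} = \left(3 b - 5\right)^{2} = \left(-5 + 3 b\right)^{2}$)
$\left(16 + 35\right) \left(-9\right) B{\left(2 \right)} = \left(16 + 35\right) \left(-9\right) \left(-5 + 3 \cdot 2\right)^{2} = 51 \left(-9\right) \left(-5 + 6\right)^{2} = - 459 \cdot 1^{2} = \left(-459\right) 1 = -459$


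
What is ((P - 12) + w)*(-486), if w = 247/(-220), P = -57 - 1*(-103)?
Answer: -1757619/110 ≈ -15978.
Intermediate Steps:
P = 46 (P = -57 + 103 = 46)
w = -247/220 (w = 247*(-1/220) = -247/220 ≈ -1.1227)
((P - 12) + w)*(-486) = ((46 - 12) - 247/220)*(-486) = (34 - 247/220)*(-486) = (7233/220)*(-486) = -1757619/110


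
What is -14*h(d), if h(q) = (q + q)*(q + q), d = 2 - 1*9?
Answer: -2744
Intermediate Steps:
d = -7 (d = 2 - 9 = -7)
h(q) = 4*q² (h(q) = (2*q)*(2*q) = 4*q²)
-14*h(d) = -56*(-7)² = -56*49 = -14*196 = -2744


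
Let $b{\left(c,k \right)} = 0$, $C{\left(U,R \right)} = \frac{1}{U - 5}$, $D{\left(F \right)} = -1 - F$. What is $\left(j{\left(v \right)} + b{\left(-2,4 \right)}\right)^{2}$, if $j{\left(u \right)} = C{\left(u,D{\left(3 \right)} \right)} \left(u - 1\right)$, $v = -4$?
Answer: $\frac{25}{81} \approx 0.30864$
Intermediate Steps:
$C{\left(U,R \right)} = \frac{1}{-5 + U}$
$j{\left(u \right)} = \frac{-1 + u}{-5 + u}$ ($j{\left(u \right)} = \frac{u - 1}{-5 + u} = \frac{-1 + u}{-5 + u}$)
$\left(j{\left(v \right)} + b{\left(-2,4 \right)}\right)^{2} = \left(\frac{-1 - 4}{-5 - 4} + 0\right)^{2} = \left(\frac{1}{-9} \left(-5\right) + 0\right)^{2} = \left(\left(- \frac{1}{9}\right) \left(-5\right) + 0\right)^{2} = \left(\frac{5}{9} + 0\right)^{2} = \left(\frac{5}{9}\right)^{2} = \frac{25}{81}$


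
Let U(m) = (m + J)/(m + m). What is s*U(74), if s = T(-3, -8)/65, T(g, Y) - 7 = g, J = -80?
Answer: -6/2405 ≈ -0.0024948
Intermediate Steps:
T(g, Y) = 7 + g
U(m) = (-80 + m)/(2*m) (U(m) = (m - 80)/(m + m) = (-80 + m)/((2*m)) = (-80 + m)*(1/(2*m)) = (-80 + m)/(2*m))
s = 4/65 (s = (7 - 3)/65 = 4*(1/65) = 4/65 ≈ 0.061538)
s*U(74) = 4*((½)*(-80 + 74)/74)/65 = 4*((½)*(1/74)*(-6))/65 = (4/65)*(-3/74) = -6/2405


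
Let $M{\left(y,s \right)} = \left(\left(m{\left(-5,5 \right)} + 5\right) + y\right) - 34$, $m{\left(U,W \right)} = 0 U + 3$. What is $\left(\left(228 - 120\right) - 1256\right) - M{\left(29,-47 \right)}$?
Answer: $-1151$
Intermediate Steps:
$m{\left(U,W \right)} = 3$ ($m{\left(U,W \right)} = 0 + 3 = 3$)
$M{\left(y,s \right)} = -26 + y$ ($M{\left(y,s \right)} = \left(\left(3 + 5\right) + y\right) - 34 = \left(8 + y\right) - 34 = -26 + y$)
$\left(\left(228 - 120\right) - 1256\right) - M{\left(29,-47 \right)} = \left(\left(228 - 120\right) - 1256\right) - \left(-26 + 29\right) = \left(108 - 1256\right) - 3 = -1148 - 3 = -1151$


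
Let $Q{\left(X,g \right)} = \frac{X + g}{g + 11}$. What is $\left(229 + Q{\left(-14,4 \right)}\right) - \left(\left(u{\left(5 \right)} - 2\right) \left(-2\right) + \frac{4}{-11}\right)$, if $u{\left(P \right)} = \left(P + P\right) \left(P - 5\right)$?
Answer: $\frac{7415}{33} \approx 224.7$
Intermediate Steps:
$Q{\left(X,g \right)} = \frac{X + g}{11 + g}$
$u{\left(P \right)} = 2 P \left(-5 + P\right)$
$\left(229 + Q{\left(-14,4 \right)}\right) - \left(\left(u{\left(5 \right)} - 2\right) \left(-2\right) + \frac{4}{-11}\right) = \left(229 + \frac{-14 + 4}{11 + 4}\right) - \left(\left(2 \cdot 5 \left(-5 + 5\right) - 2\right) \left(-2\right) + \frac{4}{-11}\right) = \left(229 + \frac{1}{15} \left(-10\right)\right) - \left(\left(2 \cdot 5 \cdot 0 - 2\right) \left(-2\right) + 4 \left(- \frac{1}{11}\right)\right) = \left(229 + \frac{1}{15} \left(-10\right)\right) - \left(\left(0 - 2\right) \left(-2\right) - \frac{4}{11}\right) = \left(229 - \frac{2}{3}\right) - \left(\left(-2\right) \left(-2\right) - \frac{4}{11}\right) = \frac{685}{3} - \left(4 - \frac{4}{11}\right) = \frac{685}{3} - \frac{40}{11} = \frac{7415}{33}$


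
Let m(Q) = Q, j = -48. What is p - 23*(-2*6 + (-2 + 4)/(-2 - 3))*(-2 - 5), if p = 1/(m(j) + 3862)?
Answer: -38071343/19070 ≈ -1996.4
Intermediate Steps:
p = 1/3814 (p = 1/(-48 + 3862) = 1/3814 ≈ 0.00026219)
p - 23*(-2*6 + (-2 + 4)/(-2 - 3))*(-2 - 5) = 1/3814 - 23*(-2*6 + (-2 + 4)/(-2 - 3))*(-2 - 5) = 1/3814 - 23*(-12 + 2/(-5))*(-7) = 1/3814 - 23*(-12 + 2*(-⅕))*(-7) = 1/3814 - 23*(-12 - ⅖)*(-7) = 1/3814 - (-1426)*(-7)/5 = 1/3814 - 23*434/5 = 1/3814 - 9982/5 = -38071343/19070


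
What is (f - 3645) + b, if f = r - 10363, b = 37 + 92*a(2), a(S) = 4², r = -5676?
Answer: -18175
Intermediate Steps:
a(S) = 16
b = 1509 (b = 37 + 92*16 = 37 + 1472 = 1509)
f = -16039 (f = -5676 - 10363 = -16039)
(f - 3645) + b = (-16039 - 3645) + 1509 = -19684 + 1509 = -18175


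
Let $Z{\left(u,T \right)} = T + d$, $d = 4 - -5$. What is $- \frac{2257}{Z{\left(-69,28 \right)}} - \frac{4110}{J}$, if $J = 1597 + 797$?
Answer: $- \frac{25024}{399} \approx -62.717$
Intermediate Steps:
$d = 9$ ($d = 4 + 5 = 9$)
$Z{\left(u,T \right)} = 9 + T$ ($Z{\left(u,T \right)} = T + 9 = 9 + T$)
$J = 2394$
$- \frac{2257}{Z{\left(-69,28 \right)}} - \frac{4110}{J} = - \frac{2257}{9 + 28} - \frac{4110}{2394} = - \frac{2257}{37} - \frac{685}{399} = \left(-2257\right) \frac{1}{37} - \frac{685}{399} = -61 - \frac{685}{399} = - \frac{25024}{399}$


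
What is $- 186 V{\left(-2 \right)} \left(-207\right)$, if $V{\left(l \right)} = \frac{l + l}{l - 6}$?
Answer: $19251$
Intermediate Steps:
$V{\left(l \right)} = \frac{2 l}{-6 + l}$
$- 186 V{\left(-2 \right)} \left(-207\right) = - 186 \cdot 2 \left(-2\right) \frac{1}{-6 - 2} \left(-207\right) = - 186 \cdot 2 \left(-2\right) \frac{1}{-8} \left(-207\right) = - 186 \cdot 2 \left(-2\right) \left(- \frac{1}{8}\right) \left(-207\right) = \left(-186\right) \frac{1}{2} \left(-207\right) = \left(-93\right) \left(-207\right) = 19251$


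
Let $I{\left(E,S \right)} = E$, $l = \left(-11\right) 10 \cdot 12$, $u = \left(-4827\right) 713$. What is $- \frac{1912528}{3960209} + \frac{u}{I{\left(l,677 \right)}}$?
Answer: $\frac{412943416003}{158408360} \approx 2606.8$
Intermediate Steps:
$u = -3441651$
$l = -1320$ ($l = \left(-110\right) 12 = -1320$)
$- \frac{1912528}{3960209} + \frac{u}{I{\left(l,677 \right)}} = - \frac{1912528}{3960209} - \frac{3441651}{-1320} = \left(-1912528\right) \frac{1}{3960209} - - \frac{1147217}{440} = - \frac{1912528}{3960209} + \frac{1147217}{440} = \frac{412943416003}{158408360}$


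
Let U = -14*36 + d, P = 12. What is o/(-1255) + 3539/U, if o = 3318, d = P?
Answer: -6073901/617460 ≈ -9.8369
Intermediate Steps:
d = 12
U = -492 (U = -14*36 + 12 = -504 + 12 = -492)
o/(-1255) + 3539/U = 3318/(-1255) + 3539/(-492) = 3318*(-1/1255) + 3539*(-1/492) = -3318/1255 - 3539/492 = -6073901/617460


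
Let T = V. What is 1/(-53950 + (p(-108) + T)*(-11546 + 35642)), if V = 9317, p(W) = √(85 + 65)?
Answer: 112224241/25188516989760962 - 30120*√6/12594258494880481 ≈ 4.4495e-9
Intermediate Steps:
p(W) = 5*√6 (p(W) = √150 = 5*√6)
T = 9317
1/(-53950 + (p(-108) + T)*(-11546 + 35642)) = 1/(-53950 + (5*√6 + 9317)*(-11546 + 35642)) = 1/(-53950 + (9317 + 5*√6)*24096) = 1/(-53950 + (224502432 + 120480*√6)) = 1/(224448482 + 120480*√6)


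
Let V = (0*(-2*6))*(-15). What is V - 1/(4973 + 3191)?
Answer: -1/8164 ≈ -0.00012249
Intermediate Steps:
V = 0 (V = (0*(-12))*(-15) = 0*(-15) = 0)
V - 1/(4973 + 3191) = 0 - 1/(4973 + 3191) = 0 - 1/8164 = -1/8164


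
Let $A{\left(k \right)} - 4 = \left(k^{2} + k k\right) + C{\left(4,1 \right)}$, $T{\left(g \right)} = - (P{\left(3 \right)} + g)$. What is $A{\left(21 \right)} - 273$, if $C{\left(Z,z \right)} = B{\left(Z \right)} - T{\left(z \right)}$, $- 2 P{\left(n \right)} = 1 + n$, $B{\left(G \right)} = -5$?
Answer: $607$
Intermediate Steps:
$P{\left(n \right)} = - \frac{1}{2} - \frac{n}{2}$ ($P{\left(n \right)} = - \frac{1 + n}{2} = - \frac{1}{2} - \frac{n}{2}$)
$T{\left(g \right)} = 2 - g$ ($T{\left(g \right)} = - (\left(- \frac{1}{2} - \frac{3}{2}\right) + g) = - (-2 + g) = 2 - g$)
$C{\left(Z,z \right)} = -7 + z$ ($C{\left(Z,z \right)} = -5 - \left(2 - z\right) = -5 + \left(-2 + z\right) = -7 + z$)
$A{\left(k \right)} = -2 + 2 k^{2}$ ($A{\left(k \right)} = 4 + \left(\left(k^{2} + k k\right) + \left(-7 + 1\right)\right) = 4 + \left(\left(k^{2} + k^{2}\right) - 6\right) = 4 + \left(2 k^{2} - 6\right) = 4 + \left(-6 + 2 k^{2}\right) = -2 + 2 k^{2}$)
$A{\left(21 \right)} - 273 = \left(-2 + 2 \cdot 21^{2}\right) - 273 = \left(-2 + 2 \cdot 441\right) - 273 = \left(-2 + 882\right) - 273 = 880 - 273 = 607$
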